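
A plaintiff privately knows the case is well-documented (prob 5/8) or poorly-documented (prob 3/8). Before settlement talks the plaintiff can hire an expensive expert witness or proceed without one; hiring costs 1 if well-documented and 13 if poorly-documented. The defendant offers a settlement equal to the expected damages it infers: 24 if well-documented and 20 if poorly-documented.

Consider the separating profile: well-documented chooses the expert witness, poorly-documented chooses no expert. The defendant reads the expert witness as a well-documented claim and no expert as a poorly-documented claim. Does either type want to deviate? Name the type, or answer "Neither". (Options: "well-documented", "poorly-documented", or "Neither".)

The expert witness pays 24; no expert pays 20.
well-documented: assigned the expert witness, nets 24 − 1 = 23; deviating to no expert nets 20.
poorly-documented: assigned no expert, nets 20; deviating to the expert witness nets 24 − 13 = 11.
Both types strictly prefer their assigned action; no profitable deviation.

Neither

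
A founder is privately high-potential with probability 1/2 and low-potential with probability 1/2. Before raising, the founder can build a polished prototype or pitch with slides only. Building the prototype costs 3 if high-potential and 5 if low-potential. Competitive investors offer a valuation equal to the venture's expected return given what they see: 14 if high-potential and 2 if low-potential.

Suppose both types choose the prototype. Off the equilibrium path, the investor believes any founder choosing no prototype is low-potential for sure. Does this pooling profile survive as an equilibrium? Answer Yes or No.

Yes

On path, the investor holds the prior and pays 1/2·14 + 1/2·2 = 8. Off path (no prototype), believing low-potential, it pays 2.
high-potential: the prototype nets 8 − 3 = 5; no prototype nets 2. high-potential stays.
low-potential: the prototype nets 8 − 5 = 3; no prototype nets 2. low-potential stays.
No type deviates, so pooling is sustained.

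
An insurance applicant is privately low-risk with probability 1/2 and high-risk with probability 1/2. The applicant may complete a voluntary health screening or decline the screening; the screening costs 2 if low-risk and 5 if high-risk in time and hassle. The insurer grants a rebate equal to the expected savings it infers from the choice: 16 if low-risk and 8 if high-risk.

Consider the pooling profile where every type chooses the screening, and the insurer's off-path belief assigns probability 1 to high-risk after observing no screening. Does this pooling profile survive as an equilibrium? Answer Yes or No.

On path, the insurer holds the prior and pays 1/2·16 + 1/2·8 = 12. Off path (no screening), believing high-risk, it pays 8.
low-risk: the screening nets 12 − 2 = 10; no screening nets 8. low-risk stays.
high-risk: the screening nets 12 − 5 = 7; no screening nets 8. high-risk would deviate.
A type deviates, so pooling fails.

No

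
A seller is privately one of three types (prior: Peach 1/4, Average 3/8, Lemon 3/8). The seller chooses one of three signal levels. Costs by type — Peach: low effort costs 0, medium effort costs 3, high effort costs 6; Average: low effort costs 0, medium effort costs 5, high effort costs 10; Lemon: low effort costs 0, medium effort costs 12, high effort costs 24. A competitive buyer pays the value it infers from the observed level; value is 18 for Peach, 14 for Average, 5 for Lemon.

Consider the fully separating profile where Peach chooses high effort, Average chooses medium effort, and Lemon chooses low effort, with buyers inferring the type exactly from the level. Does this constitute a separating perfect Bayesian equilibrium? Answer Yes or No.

Yes

Separating prices: high effort → 18, medium effort → 14, low effort → 5.
Peach (assigned high effort): low effort: 5 − 0 = 5; medium effort: 14 − 3 = 11; high effort: 18 − 6 = 12. Peach stays.
Average (assigned medium effort): low effort: 5 − 0 = 5; medium effort: 14 − 5 = 9; high effort: 18 − 10 = 8. Average stays.
Lemon (assigned low effort): low effort: 5 − 0 = 5; medium effort: 14 − 12 = 2; high effort: 18 − 24 = -6. Lemon stays.
Every type prefers its assigned level; separation holds.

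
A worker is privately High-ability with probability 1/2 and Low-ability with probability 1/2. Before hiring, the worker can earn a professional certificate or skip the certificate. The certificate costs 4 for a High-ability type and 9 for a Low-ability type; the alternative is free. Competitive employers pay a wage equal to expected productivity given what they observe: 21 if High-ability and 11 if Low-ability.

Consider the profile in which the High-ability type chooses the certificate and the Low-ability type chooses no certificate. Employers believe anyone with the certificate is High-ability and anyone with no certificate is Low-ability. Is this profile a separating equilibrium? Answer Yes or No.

No

Under these beliefs, the certificate earns wage 21 and no certificate earns wage 11.
High-ability: the certificate nets 21 − 4 = 17; no certificate nets 11. High-ability prefers the certificate.
Low-ability: the certificate nets 21 − 9 = 12; no certificate nets 11. Low-ability would deviate to the certificate.
Low-ability has a profitable deviation, so the profile is not an equilibrium.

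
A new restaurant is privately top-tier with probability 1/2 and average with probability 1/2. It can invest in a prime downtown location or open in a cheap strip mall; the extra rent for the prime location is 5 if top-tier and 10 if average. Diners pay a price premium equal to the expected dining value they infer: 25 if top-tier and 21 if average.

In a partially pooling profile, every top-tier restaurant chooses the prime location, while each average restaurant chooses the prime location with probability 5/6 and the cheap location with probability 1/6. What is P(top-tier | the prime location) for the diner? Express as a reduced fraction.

P(the prime location) = (1/2)·1 + (1/2)·(5/6) = 11/12.
By Bayes' rule, P(top-tier | the prime location) = (1/2) / (11/12) = 6/11.

6/11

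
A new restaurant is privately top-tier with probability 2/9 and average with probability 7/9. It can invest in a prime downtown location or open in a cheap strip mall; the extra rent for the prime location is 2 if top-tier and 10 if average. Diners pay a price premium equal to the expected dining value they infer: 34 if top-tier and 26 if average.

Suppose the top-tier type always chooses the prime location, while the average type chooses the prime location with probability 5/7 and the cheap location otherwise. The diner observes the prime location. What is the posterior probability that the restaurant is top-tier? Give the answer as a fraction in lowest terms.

2/7

P(the prime location) = (2/9)·1 + (7/9)·(5/7) = 7/9.
By Bayes' rule, P(top-tier | the prime location) = (2/9) / (7/9) = 2/7.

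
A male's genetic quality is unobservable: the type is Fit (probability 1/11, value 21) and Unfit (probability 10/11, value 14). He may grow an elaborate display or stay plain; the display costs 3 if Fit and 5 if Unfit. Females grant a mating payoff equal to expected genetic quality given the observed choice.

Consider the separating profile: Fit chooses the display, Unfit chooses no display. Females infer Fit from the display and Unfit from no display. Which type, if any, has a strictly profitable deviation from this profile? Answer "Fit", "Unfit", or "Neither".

Unfit

The display pays 21; no display pays 14.
Fit: assigned the display, nets 21 − 3 = 18; deviating to no display nets 14.
Unfit: assigned no display, nets 14; deviating to the display nets 21 − 5 = 16.
The Unfit type gains 2 by deviating.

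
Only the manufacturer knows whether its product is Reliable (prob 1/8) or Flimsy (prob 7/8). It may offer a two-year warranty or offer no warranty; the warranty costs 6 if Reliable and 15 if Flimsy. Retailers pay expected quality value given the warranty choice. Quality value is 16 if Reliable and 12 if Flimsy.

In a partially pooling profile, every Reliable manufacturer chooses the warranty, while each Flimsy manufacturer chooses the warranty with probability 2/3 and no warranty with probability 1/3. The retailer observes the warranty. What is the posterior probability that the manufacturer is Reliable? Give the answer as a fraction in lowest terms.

3/17

P(the warranty) = (1/8)·1 + (7/8)·(2/3) = 17/24.
By Bayes' rule, P(Reliable | the warranty) = (1/8) / (17/24) = 3/17.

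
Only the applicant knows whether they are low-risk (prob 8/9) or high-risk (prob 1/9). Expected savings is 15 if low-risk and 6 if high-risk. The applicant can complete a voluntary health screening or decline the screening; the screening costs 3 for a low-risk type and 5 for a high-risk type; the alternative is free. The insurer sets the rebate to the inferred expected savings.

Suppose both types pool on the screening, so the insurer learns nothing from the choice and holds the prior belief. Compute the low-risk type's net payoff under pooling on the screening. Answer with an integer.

Pooled rebate = 8/9·15 + 1/9·6 = 14.
low-risk pays cost 3 for the screening, so net payoff = 14 − 3 = 11.

11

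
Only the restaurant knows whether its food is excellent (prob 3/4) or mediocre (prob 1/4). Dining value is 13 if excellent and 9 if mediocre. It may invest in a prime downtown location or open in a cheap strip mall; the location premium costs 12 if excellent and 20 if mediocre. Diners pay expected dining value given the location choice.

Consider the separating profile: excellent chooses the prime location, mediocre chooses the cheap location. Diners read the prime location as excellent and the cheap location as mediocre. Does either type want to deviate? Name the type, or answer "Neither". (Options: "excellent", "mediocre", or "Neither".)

The prime location pays 13; the cheap location pays 9.
excellent: assigned the prime location, nets 13 − 12 = 1; deviating to the cheap location nets 9.
mediocre: assigned the cheap location, nets 9; deviating to the prime location nets 13 − 20 = -7.
The excellent type gains 8 by deviating.

excellent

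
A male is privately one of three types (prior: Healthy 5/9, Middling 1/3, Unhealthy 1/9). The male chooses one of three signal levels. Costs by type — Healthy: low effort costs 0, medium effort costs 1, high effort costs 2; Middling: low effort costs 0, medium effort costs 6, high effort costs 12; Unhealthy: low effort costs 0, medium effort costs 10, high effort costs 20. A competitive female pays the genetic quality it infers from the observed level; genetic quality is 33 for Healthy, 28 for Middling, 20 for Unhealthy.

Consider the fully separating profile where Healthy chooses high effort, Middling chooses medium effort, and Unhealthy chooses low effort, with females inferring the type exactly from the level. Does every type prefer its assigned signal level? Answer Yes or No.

Separating mating payoffs: high effort → 33, medium effort → 28, low effort → 20.
Healthy (assigned high effort): low effort: 20 − 0 = 20; medium effort: 28 − 1 = 27; high effort: 33 − 2 = 31. Healthy stays.
Middling (assigned medium effort): low effort: 20 − 0 = 20; medium effort: 28 − 6 = 22; high effort: 33 − 12 = 21. Middling stays.
Unhealthy (assigned low effort): low effort: 20 − 0 = 20; medium effort: 28 − 10 = 18; high effort: 33 − 20 = 13. Unhealthy stays.
Every type prefers its assigned level; separation holds.

Yes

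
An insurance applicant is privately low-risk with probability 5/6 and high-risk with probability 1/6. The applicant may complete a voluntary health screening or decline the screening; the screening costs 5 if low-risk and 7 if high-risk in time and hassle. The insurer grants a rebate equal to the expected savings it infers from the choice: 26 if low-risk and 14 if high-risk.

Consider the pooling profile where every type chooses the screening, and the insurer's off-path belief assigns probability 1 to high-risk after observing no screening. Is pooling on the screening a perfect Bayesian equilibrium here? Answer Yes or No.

Yes

On path, the insurer holds the prior and pays 5/6·26 + 1/6·14 = 24. Off path (no screening), believing high-risk, it pays 14.
low-risk: the screening nets 24 − 5 = 19; no screening nets 14. low-risk stays.
high-risk: the screening nets 24 − 7 = 17; no screening nets 14. high-risk stays.
No type deviates, so pooling is sustained.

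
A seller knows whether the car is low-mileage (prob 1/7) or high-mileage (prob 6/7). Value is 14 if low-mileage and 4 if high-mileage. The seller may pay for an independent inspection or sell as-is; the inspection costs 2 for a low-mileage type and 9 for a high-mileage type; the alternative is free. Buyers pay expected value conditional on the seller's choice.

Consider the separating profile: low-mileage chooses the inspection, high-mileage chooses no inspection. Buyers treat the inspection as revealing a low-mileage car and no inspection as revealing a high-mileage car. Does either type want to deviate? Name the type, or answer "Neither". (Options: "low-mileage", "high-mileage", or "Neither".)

high-mileage

The inspection pays 14; no inspection pays 4.
low-mileage: assigned the inspection, nets 14 − 2 = 12; deviating to no inspection nets 4.
high-mileage: assigned no inspection, nets 4; deviating to the inspection nets 14 − 9 = 5.
The high-mileage type gains 1 by deviating.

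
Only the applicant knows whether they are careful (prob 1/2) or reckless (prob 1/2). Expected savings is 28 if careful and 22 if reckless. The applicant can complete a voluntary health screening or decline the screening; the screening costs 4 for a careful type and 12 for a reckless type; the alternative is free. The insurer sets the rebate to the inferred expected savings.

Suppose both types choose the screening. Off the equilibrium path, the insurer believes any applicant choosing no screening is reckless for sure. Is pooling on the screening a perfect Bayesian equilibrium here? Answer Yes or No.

On path, the insurer holds the prior and pays 1/2·28 + 1/2·22 = 25. Off path (no screening), believing reckless, it pays 22.
careful: the screening nets 25 − 4 = 21; no screening nets 22. careful would deviate.
reckless: the screening nets 25 − 12 = 13; no screening nets 22. reckless would deviate.
A type deviates, so pooling fails.

No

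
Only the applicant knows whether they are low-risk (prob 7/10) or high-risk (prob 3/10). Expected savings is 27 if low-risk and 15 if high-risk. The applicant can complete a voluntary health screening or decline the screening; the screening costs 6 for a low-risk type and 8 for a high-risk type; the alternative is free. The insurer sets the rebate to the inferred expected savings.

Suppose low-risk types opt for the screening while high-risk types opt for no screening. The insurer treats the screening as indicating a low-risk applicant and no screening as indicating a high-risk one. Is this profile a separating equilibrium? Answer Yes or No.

Under these beliefs, the screening earns rebate 27 and no screening earns rebate 15.
low-risk: the screening nets 27 − 6 = 21; no screening nets 15. low-risk prefers the screening.
high-risk: the screening nets 27 − 8 = 19; no screening nets 15. high-risk would deviate to the screening.
high-risk has a profitable deviation, so the profile is not an equilibrium.

No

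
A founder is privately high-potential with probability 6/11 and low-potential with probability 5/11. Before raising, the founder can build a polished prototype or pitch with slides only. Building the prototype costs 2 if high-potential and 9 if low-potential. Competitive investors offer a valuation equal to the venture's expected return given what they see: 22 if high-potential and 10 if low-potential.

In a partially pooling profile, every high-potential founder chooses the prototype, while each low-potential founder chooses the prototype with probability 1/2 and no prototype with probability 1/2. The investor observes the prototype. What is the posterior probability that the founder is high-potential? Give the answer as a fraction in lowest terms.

P(the prototype) = (6/11)·1 + (5/11)·(1/2) = 17/22.
By Bayes' rule, P(high-potential | the prototype) = (6/11) / (17/22) = 12/17.

12/17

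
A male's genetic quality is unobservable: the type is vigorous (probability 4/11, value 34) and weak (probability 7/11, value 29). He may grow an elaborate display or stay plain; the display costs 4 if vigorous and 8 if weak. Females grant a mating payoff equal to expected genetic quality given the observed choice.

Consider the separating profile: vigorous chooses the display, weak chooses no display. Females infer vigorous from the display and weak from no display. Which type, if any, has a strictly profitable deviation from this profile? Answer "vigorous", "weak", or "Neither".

Neither

The display pays 34; no display pays 29.
vigorous: assigned the display, nets 34 − 4 = 30; deviating to no display nets 29.
weak: assigned no display, nets 29; deviating to the display nets 34 − 8 = 26.
Both types strictly prefer their assigned action; no profitable deviation.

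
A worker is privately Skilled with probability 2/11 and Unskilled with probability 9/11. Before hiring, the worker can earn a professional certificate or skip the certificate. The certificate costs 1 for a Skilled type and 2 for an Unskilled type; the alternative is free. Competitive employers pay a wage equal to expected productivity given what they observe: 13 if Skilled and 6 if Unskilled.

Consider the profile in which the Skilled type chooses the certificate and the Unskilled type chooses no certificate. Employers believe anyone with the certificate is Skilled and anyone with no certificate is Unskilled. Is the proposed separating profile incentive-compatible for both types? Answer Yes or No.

Under these beliefs, the certificate earns wage 13 and no certificate earns wage 6.
Skilled: the certificate nets 13 − 1 = 12; no certificate nets 6. Skilled prefers the certificate.
Unskilled: the certificate nets 13 − 2 = 11; no certificate nets 6. Unskilled would deviate to the certificate.
Unskilled has a profitable deviation, so the profile is not an equilibrium.

No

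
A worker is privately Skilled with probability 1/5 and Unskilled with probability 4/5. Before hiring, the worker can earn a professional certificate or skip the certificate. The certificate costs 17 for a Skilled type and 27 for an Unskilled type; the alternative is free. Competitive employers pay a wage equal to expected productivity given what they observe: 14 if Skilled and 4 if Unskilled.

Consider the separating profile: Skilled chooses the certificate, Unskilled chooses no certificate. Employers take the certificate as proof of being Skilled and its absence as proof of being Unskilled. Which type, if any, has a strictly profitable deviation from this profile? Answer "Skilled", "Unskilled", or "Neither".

The certificate pays 14; no certificate pays 4.
Skilled: assigned the certificate, nets 14 − 17 = -3; deviating to no certificate nets 4.
Unskilled: assigned no certificate, nets 4; deviating to the certificate nets 14 − 27 = -13.
The Skilled type gains 7 by deviating.

Skilled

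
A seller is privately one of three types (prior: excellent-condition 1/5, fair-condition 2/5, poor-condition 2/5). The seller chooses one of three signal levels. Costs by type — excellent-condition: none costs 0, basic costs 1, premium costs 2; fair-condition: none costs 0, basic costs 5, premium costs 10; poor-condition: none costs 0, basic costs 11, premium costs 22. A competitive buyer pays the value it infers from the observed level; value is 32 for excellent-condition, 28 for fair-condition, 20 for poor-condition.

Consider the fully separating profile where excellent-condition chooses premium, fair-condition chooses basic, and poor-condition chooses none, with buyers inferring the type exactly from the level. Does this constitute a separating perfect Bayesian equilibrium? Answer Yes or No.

Separating prices: premium → 32, basic → 28, none → 20.
excellent-condition (assigned premium): none: 20 − 0 = 20; basic: 28 − 1 = 27; premium: 32 − 2 = 30. excellent-condition stays.
fair-condition (assigned basic): none: 20 − 0 = 20; basic: 28 − 5 = 23; premium: 32 − 10 = 22. fair-condition stays.
poor-condition (assigned none): none: 20 − 0 = 20; basic: 28 − 11 = 17; premium: 32 − 22 = 10. poor-condition stays.
Every type prefers its assigned level; separation holds.

Yes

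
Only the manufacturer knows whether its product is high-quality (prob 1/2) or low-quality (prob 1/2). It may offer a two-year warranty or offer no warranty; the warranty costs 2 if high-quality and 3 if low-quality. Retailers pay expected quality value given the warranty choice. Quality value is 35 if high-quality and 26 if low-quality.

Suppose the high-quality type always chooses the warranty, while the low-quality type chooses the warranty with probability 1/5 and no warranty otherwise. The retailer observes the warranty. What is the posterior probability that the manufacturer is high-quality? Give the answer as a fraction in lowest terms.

P(the warranty) = (1/2)·1 + (1/2)·(1/5) = 3/5.
By Bayes' rule, P(high-quality | the warranty) = (1/2) / (3/5) = 5/6.

5/6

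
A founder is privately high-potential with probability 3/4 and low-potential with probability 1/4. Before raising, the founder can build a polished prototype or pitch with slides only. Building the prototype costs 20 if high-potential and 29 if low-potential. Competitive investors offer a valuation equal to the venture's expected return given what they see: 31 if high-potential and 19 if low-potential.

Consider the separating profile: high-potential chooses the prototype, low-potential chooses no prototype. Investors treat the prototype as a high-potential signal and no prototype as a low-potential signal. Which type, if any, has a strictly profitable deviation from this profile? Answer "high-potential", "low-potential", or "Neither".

high-potential

The prototype pays 31; no prototype pays 19.
high-potential: assigned the prototype, nets 31 − 20 = 11; deviating to no prototype nets 19.
low-potential: assigned no prototype, nets 19; deviating to the prototype nets 31 − 29 = 2.
The high-potential type gains 8 by deviating.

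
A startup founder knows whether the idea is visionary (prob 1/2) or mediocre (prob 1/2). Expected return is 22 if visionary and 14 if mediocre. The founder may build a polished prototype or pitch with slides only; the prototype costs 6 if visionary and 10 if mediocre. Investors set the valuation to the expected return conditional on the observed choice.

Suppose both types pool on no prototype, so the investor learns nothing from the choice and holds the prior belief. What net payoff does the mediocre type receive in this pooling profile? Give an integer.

18

Pooled valuation = 1/2·22 + 1/2·14 = 18.
mediocre pays no cost for no prototype, so net payoff = 18.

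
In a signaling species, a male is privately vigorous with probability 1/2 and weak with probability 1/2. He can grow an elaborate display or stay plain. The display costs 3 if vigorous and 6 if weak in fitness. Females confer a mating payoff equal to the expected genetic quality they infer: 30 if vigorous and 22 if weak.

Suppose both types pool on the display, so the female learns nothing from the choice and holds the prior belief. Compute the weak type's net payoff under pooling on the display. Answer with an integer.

Pooled mating payoff = 1/2·30 + 1/2·22 = 26.
weak pays cost 6 for the display, so net payoff = 26 − 6 = 20.

20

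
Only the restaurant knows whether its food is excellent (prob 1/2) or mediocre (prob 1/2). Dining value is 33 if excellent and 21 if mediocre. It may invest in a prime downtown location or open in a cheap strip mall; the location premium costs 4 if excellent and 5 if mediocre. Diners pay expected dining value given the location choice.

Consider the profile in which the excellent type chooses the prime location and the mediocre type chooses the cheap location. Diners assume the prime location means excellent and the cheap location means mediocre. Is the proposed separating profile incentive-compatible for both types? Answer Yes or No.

Under these beliefs, the prime location earns price premium 33 and the cheap location earns price premium 21.
excellent: the prime location nets 33 − 4 = 29; the cheap location nets 21. excellent prefers the prime location.
mediocre: the prime location nets 33 − 5 = 28; the cheap location nets 21. mediocre would deviate to the prime location.
mediocre has a profitable deviation, so the profile is not an equilibrium.

No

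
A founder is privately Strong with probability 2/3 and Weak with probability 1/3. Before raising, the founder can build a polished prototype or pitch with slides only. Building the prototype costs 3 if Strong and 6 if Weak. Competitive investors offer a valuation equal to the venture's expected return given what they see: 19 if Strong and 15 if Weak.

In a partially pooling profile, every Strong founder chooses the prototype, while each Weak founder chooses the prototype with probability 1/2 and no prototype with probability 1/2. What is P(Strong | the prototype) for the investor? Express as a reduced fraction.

P(the prototype) = (2/3)·1 + (1/3)·(1/2) = 5/6.
By Bayes' rule, P(Strong | the prototype) = (2/3) / (5/6) = 4/5.

4/5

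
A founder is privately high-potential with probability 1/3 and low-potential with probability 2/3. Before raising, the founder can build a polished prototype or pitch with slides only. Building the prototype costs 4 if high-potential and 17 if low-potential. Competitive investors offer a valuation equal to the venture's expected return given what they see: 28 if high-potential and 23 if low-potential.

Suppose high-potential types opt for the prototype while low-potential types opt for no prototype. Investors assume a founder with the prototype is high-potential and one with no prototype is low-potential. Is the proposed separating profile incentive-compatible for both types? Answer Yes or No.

Yes

Under these beliefs, the prototype earns valuation 28 and no prototype earns valuation 23.
high-potential: the prototype nets 28 − 4 = 24; no prototype nets 23. high-potential prefers the prototype.
low-potential: the prototype nets 28 − 17 = 11; no prototype nets 23. low-potential prefers no prototype.
Neither type deviates, so the separating profile is an equilibrium.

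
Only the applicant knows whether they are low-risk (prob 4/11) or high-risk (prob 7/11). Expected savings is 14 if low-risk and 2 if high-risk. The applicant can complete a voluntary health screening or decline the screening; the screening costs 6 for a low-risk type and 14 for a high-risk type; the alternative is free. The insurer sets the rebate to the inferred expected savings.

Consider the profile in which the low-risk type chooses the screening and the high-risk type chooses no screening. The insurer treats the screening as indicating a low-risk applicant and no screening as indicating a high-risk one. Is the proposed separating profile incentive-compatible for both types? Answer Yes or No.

Under these beliefs, the screening earns rebate 14 and no screening earns rebate 2.
low-risk: the screening nets 14 − 6 = 8; no screening nets 2. low-risk prefers the screening.
high-risk: the screening nets 14 − 14 = 0; no screening nets 2. high-risk prefers no screening.
Neither type deviates, so the separating profile is an equilibrium.

Yes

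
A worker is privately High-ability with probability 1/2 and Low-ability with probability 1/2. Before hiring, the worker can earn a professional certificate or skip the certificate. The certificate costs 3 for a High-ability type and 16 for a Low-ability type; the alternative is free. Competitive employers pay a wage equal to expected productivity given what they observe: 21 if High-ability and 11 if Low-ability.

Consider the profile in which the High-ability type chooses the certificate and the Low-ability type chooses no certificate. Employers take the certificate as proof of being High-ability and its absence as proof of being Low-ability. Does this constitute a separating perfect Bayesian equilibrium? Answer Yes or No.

Under these beliefs, the certificate earns wage 21 and no certificate earns wage 11.
High-ability: the certificate nets 21 − 3 = 18; no certificate nets 11. High-ability prefers the certificate.
Low-ability: the certificate nets 21 − 16 = 5; no certificate nets 11. Low-ability prefers no certificate.
Neither type deviates, so the separating profile is an equilibrium.

Yes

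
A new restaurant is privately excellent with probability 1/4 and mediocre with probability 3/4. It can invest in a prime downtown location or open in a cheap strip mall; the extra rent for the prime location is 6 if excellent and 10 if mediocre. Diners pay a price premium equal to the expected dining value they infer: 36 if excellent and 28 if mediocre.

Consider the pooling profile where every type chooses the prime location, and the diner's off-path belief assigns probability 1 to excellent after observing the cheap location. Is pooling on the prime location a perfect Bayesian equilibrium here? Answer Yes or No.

On path, the diner holds the prior and pays 1/4·36 + 3/4·28 = 30. Off path (the cheap location), believing excellent, it pays 36.
excellent: the prime location nets 30 − 6 = 24; the cheap location nets 36. excellent would deviate.
mediocre: the prime location nets 30 − 10 = 20; the cheap location nets 36. mediocre would deviate.
A type deviates, so pooling fails.

No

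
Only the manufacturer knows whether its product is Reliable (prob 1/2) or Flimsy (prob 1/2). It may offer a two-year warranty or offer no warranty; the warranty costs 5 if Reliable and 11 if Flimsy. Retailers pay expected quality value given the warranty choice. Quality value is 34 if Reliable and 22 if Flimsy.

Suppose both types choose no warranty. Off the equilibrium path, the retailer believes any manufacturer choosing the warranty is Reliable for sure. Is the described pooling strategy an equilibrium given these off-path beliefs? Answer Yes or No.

On path, the retailer holds the prior and pays 1/2·34 + 1/2·22 = 28. Off path (the warranty), believing Reliable, it pays 34.
Reliable: no warranty nets 28; the warranty nets 34 − 5 = 29. Reliable would deviate.
Flimsy: no warranty nets 28; the warranty nets 34 − 11 = 23. Flimsy stays.
A type deviates, so pooling fails.

No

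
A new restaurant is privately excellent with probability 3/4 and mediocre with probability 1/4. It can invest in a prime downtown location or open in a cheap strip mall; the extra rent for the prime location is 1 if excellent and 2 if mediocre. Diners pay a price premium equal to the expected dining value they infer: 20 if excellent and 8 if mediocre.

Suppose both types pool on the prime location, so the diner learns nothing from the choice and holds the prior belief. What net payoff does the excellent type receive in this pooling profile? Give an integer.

16

Pooled price premium = 3/4·20 + 1/4·8 = 17.
excellent pays cost 1 for the prime location, so net payoff = 17 − 1 = 16.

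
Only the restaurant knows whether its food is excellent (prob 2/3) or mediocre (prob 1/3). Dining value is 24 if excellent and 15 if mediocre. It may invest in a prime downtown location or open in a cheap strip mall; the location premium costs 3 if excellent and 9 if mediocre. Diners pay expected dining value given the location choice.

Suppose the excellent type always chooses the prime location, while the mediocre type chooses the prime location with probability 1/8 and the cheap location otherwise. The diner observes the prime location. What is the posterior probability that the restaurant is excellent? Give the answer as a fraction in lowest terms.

P(the prime location) = (2/3)·1 + (1/3)·(1/8) = 17/24.
By Bayes' rule, P(excellent | the prime location) = (2/3) / (17/24) = 16/17.

16/17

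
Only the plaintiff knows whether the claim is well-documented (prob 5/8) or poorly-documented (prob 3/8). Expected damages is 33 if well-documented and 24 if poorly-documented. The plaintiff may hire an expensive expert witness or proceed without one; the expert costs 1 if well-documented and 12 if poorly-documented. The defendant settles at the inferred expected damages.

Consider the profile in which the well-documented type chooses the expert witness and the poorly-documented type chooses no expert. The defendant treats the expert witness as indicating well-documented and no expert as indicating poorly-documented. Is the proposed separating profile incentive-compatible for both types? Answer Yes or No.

Yes

Under these beliefs, the expert witness earns settlement 33 and no expert earns settlement 24.
well-documented: the expert witness nets 33 − 1 = 32; no expert nets 24. well-documented prefers the expert witness.
poorly-documented: the expert witness nets 33 − 12 = 21; no expert nets 24. poorly-documented prefers no expert.
Neither type deviates, so the separating profile is an equilibrium.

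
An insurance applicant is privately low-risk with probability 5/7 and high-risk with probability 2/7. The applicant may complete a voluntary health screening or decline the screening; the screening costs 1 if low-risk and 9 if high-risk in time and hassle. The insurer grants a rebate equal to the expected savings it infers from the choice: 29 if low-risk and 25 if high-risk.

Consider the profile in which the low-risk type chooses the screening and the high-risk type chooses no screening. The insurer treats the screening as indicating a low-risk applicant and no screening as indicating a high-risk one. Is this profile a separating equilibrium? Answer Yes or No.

Yes

Under these beliefs, the screening earns rebate 29 and no screening earns rebate 25.
low-risk: the screening nets 29 − 1 = 28; no screening nets 25. low-risk prefers the screening.
high-risk: the screening nets 29 − 9 = 20; no screening nets 25. high-risk prefers no screening.
Neither type deviates, so the separating profile is an equilibrium.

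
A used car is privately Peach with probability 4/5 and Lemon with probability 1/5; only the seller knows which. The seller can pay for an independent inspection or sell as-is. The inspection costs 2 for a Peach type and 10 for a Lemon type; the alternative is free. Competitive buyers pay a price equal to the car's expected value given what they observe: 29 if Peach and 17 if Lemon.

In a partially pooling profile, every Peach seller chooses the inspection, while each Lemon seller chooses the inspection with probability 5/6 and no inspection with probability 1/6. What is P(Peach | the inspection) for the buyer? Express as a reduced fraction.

24/29

P(the inspection) = (4/5)·1 + (1/5)·(5/6) = 29/30.
By Bayes' rule, P(Peach | the inspection) = (4/5) / (29/30) = 24/29.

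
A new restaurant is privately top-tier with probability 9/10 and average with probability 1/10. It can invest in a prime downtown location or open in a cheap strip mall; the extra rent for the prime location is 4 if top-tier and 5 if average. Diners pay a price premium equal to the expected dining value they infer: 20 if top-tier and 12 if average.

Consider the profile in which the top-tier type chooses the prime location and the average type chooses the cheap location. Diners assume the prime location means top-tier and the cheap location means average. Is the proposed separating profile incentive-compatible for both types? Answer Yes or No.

Under these beliefs, the prime location earns price premium 20 and the cheap location earns price premium 12.
top-tier: the prime location nets 20 − 4 = 16; the cheap location nets 12. top-tier prefers the prime location.
average: the prime location nets 20 − 5 = 15; the cheap location nets 12. average would deviate to the prime location.
average has a profitable deviation, so the profile is not an equilibrium.

No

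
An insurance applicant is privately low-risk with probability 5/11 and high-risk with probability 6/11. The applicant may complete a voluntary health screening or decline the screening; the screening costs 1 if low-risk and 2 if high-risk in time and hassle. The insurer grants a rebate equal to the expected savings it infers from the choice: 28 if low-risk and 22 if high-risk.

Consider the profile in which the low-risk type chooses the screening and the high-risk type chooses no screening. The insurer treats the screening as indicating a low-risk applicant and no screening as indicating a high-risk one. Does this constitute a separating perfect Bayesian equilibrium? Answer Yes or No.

No

Under these beliefs, the screening earns rebate 28 and no screening earns rebate 22.
low-risk: the screening nets 28 − 1 = 27; no screening nets 22. low-risk prefers the screening.
high-risk: the screening nets 28 − 2 = 26; no screening nets 22. high-risk would deviate to the screening.
high-risk has a profitable deviation, so the profile is not an equilibrium.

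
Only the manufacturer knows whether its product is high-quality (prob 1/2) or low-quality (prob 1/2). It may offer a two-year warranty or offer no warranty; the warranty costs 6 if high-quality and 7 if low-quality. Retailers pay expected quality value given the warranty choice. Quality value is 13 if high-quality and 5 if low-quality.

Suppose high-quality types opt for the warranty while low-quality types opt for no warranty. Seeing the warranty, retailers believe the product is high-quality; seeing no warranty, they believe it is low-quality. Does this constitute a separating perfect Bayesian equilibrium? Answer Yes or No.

Under these beliefs, the warranty earns price 13 and no warranty earns price 5.
high-quality: the warranty nets 13 − 6 = 7; no warranty nets 5. high-quality prefers the warranty.
low-quality: the warranty nets 13 − 7 = 6; no warranty nets 5. low-quality would deviate to the warranty.
low-quality has a profitable deviation, so the profile is not an equilibrium.

No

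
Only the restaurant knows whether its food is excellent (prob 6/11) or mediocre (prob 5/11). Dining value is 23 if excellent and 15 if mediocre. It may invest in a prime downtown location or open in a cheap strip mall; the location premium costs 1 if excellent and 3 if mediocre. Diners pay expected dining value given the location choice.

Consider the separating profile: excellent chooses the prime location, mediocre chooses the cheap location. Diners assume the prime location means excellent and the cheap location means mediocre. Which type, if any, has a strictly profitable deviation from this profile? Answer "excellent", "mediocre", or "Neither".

mediocre

The prime location pays 23; the cheap location pays 15.
excellent: assigned the prime location, nets 23 − 1 = 22; deviating to the cheap location nets 15.
mediocre: assigned the cheap location, nets 15; deviating to the prime location nets 23 − 3 = 20.
The mediocre type gains 5 by deviating.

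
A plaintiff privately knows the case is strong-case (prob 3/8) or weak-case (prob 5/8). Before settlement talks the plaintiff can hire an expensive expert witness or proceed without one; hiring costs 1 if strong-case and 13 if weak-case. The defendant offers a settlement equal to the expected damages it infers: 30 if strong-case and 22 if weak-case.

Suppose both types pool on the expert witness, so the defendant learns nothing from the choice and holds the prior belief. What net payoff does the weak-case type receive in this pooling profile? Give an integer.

Pooled settlement = 3/8·30 + 5/8·22 = 25.
weak-case pays cost 13 for the expert witness, so net payoff = 25 − 13 = 12.

12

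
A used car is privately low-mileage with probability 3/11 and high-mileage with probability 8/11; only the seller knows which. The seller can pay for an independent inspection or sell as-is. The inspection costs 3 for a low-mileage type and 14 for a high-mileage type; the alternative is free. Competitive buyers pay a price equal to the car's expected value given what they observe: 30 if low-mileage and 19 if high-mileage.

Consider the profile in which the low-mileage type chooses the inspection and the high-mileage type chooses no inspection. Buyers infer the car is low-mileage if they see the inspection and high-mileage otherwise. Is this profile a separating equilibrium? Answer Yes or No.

Under these beliefs, the inspection earns price 30 and no inspection earns price 19.
low-mileage: the inspection nets 30 − 3 = 27; no inspection nets 19. low-mileage prefers the inspection.
high-mileage: the inspection nets 30 − 14 = 16; no inspection nets 19. high-mileage prefers no inspection.
Neither type deviates, so the separating profile is an equilibrium.

Yes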